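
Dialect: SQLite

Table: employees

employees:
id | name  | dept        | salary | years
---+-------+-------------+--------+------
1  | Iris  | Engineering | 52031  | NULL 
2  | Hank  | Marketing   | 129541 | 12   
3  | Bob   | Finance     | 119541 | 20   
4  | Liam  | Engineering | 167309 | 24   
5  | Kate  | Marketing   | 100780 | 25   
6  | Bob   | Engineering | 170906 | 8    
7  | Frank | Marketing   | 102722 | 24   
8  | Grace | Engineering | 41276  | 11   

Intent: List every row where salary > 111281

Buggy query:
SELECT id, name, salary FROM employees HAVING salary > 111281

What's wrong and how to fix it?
Bug: This is a non-aggregate query (no GROUP BY, no aggregates), so in SQLite the HAVING clause is invalid here; a row-level condition belongs in WHERE

Fix: Use WHERE for row-level filtering

Corrected query:
SELECT id, name, salary FROM employees WHERE salary > 111281

Result:
id | name | salary
---+------+-------
2  | Hank | 129541
3  | Bob  | 119541
4  | Liam | 167309
6  | Bob  | 170906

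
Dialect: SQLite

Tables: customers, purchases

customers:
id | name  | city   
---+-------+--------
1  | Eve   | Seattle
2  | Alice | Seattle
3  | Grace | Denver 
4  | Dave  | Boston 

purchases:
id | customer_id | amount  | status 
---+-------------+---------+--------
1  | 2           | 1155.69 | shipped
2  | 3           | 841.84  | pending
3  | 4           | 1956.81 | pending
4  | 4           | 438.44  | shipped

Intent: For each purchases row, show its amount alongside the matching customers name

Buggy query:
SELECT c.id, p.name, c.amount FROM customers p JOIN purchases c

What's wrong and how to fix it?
Bug: JOIN with no ON clause produces a cartesian product; every purchases row pairs with every customers row

Fix: Add ON c.customer_id = p.id to the JOIN

Corrected query:
SELECT c.id, p.name, c.amount FROM customers p JOIN purchases c ON c.customer_id = p.id

Result:
id | name  | amount 
---+-------+--------
1  | Alice | 1155.69
2  | Grace | 841.84 
3  | Dave  | 1956.81
4  | Dave  | 438.44 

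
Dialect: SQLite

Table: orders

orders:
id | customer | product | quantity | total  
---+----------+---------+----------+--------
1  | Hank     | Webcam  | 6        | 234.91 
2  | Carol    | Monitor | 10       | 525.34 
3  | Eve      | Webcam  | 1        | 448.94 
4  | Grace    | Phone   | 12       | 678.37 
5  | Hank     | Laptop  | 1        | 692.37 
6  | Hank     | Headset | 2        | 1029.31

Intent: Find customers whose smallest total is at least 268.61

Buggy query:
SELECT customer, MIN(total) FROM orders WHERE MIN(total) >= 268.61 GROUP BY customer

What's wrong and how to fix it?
Bug: Aggregates like MIN are computed per group after WHERE runs

Fix: Replace WHERE with HAVING after the GROUP BY

Corrected query:
SELECT customer, MIN(total) FROM orders GROUP BY customer HAVING MIN(total) >= 268.61

Result:
customer | MIN(total)
---------+-----------
Carol    | 525.34    
Eve      | 448.94    
Grace    | 678.37    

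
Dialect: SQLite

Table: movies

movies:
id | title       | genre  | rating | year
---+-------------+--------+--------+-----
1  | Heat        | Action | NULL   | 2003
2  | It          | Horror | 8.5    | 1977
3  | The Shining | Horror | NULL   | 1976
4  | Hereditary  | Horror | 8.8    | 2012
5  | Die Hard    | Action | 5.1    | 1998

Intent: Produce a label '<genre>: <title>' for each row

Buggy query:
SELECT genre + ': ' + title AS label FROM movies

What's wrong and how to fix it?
Bug: '+' is numeric addition; on text columns SQLite converts them to 0 instead of concatenating

Fix: Replace + with || to concatenate text

Corrected query:
SELECT genre || ': ' || title AS label FROM movies

Result:
label              
-------------------
Action: Heat       
Horror: It         
Horror: The Shining
Horror: Hereditary 
Action: Die Hard   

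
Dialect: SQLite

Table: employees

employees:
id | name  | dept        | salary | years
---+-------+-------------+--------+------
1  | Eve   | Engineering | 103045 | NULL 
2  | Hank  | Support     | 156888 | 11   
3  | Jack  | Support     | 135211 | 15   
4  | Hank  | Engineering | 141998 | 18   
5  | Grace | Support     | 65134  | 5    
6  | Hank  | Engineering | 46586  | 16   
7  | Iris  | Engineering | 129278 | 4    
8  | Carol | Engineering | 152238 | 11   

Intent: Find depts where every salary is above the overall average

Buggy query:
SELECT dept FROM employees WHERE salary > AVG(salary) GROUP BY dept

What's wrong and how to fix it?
Bug: AVG() is an aggregate; it can't sit directly in WHERE

Fix: Use a subquery for AVG and a HAVING MIN(...) filter so the condition holds for every row in the group

Corrected query:
SELECT dept FROM employees GROUP BY dept HAVING MIN(salary) > (SELECT AVG(salary) FROM employees)

Result:
(no rows)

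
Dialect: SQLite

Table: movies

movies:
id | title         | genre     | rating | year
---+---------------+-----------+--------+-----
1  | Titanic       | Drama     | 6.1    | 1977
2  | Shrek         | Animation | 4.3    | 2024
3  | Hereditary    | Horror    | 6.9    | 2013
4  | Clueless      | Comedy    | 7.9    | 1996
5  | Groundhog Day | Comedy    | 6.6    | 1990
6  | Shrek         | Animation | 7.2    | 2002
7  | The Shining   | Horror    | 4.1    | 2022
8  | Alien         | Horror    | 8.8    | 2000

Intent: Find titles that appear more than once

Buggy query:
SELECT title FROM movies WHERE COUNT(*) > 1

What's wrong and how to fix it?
Bug: COUNT(*) is an aggregate and cannot be used in WHERE

Fix: Group first, then use HAVING for the count condition

Corrected query:
SELECT title FROM movies GROUP BY title HAVING COUNT(*) > 1

Result:
title
-----
Shrek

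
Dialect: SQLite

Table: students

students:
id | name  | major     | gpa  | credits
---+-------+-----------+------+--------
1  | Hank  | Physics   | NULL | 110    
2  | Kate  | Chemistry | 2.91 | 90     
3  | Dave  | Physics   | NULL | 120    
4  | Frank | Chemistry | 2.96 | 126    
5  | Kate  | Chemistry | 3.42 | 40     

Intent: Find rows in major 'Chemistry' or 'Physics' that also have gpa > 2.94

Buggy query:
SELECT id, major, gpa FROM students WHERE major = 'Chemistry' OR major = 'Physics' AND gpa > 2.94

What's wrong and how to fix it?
Bug: AND binds tighter than OR, so this parses as major = 'Chemistry' OR (major = 'Physics' AND gpa > 2.94)

Fix: Add parentheses around the OR so the AND applies to both alternatives

Corrected query:
SELECT id, major, gpa FROM students WHERE (major = 'Chemistry' OR major = 'Physics') AND gpa > 2.94

Result:
id | major     | gpa 
---+-----------+-----
4  | Chemistry | 2.96
5  | Chemistry | 3.42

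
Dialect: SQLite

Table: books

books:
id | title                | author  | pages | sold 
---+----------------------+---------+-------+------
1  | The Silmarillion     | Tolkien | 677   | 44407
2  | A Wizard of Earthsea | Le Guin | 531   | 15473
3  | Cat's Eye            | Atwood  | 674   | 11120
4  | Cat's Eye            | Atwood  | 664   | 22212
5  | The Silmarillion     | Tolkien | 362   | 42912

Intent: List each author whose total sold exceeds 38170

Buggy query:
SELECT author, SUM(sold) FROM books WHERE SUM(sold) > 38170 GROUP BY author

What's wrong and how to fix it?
Bug: WHERE runs before GROUP BY, so aggregates aren't available there

Fix: Move the aggregate condition to a HAVING clause

Corrected query:
SELECT author, SUM(sold) FROM books GROUP BY author HAVING SUM(sold) > 38170

Result:
author  | SUM(sold)
--------+----------
Tolkien | 87319    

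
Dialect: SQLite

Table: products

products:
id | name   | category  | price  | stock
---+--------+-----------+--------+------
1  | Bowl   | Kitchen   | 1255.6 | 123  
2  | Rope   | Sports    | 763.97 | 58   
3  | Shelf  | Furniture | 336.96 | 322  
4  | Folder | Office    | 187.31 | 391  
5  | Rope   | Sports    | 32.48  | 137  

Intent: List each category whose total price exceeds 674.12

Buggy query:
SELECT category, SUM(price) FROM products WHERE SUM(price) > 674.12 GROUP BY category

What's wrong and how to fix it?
Bug: WHERE runs before GROUP BY, so aggregates aren't available there

Fix: Move the aggregate condition to a HAVING clause

Corrected query:
SELECT category, SUM(price) FROM products GROUP BY category HAVING SUM(price) > 674.12

Result:
category | SUM(price)
---------+-----------
Kitchen  | 1255.6    
Sports   | 796.45    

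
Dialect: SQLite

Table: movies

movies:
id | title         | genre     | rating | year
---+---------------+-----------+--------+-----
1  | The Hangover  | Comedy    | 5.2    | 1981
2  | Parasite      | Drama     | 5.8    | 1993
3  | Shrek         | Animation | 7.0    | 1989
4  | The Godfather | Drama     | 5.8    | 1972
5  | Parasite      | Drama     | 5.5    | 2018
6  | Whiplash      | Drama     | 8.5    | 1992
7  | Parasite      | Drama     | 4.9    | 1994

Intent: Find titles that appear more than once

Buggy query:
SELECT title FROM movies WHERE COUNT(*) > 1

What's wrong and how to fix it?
Bug: COUNT(*) is an aggregate and cannot be used in WHERE

Fix: Group first, then use HAVING for the count condition

Corrected query:
SELECT title FROM movies GROUP BY title HAVING COUNT(*) > 1

Result:
title   
--------
Parasite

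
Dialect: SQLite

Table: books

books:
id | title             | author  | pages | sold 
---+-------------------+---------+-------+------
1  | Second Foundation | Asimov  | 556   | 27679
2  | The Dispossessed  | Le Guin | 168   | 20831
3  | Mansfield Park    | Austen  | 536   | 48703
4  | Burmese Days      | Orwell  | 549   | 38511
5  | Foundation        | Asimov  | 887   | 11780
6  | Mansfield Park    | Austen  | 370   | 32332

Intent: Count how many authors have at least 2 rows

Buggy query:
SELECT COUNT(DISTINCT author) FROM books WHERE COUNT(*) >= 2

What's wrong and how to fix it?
Bug: WHERE filters individual rows, not groups, so a group-level COUNT is invalid there

Fix: Use a subquery that GROUPs and filters with HAVING, then count its rows

Corrected query:
SELECT COUNT(*) FROM (SELECT author FROM books GROUP BY author HAVING COUNT(*) >= 2)

Result:
COUNT(*)
--------
2       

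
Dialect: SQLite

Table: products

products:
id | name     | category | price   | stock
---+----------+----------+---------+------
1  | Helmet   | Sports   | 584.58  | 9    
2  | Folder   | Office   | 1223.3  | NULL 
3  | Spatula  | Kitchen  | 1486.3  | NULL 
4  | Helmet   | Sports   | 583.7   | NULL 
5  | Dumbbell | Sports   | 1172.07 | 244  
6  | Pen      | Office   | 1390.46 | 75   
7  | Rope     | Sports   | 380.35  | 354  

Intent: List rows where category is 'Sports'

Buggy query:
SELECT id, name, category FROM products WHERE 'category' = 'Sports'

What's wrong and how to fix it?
Bug: 'category' in single quotes is a string literal, not the column; the comparison is literal-vs-literal and never true

Fix: Remove the quotes around the column name (or use double quotes for an identifier)

Corrected query:
SELECT id, name, category FROM products WHERE category = 'Sports'

Result:
id | name     | category
---+----------+---------
1  | Helmet   | Sports  
4  | Helmet   | Sports  
5  | Dumbbell | Sports  
7  | Rope     | Sports  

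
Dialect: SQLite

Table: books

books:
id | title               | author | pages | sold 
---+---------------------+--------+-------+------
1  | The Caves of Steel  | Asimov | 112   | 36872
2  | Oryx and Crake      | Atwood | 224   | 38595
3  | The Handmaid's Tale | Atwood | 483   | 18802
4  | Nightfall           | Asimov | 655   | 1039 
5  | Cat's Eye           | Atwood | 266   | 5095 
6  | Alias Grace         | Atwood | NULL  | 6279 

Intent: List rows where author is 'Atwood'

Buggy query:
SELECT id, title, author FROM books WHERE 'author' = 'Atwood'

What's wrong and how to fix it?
Bug: Single quotes denote string literals in SQL; the column name is being compared as a constant string

Fix: Remove the quotes around the column name (or use double quotes for an identifier)

Corrected query:
SELECT id, title, author FROM books WHERE author = 'Atwood'

Result:
id | title               | author
---+---------------------+-------
2  | Oryx and Crake      | Atwood
3  | The Handmaid's Tale | Atwood
5  | Cat's Eye           | Atwood
6  | Alias Grace         | Atwood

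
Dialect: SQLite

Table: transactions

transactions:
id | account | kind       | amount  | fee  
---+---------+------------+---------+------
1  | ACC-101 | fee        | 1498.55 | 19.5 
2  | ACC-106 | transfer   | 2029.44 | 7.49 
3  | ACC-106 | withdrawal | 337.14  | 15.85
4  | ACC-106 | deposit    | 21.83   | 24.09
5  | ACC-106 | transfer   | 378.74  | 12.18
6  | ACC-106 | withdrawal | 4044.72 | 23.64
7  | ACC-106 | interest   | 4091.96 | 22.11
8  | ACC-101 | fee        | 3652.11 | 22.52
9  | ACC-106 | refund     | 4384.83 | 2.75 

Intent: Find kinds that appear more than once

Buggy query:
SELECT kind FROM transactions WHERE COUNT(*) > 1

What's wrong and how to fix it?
Bug: COUNT(*) is an aggregate and cannot be used in WHERE

Fix: Group first, then use HAVING for the count condition

Corrected query:
SELECT kind FROM transactions GROUP BY kind HAVING COUNT(*) > 1

Result:
kind      
----------
fee       
transfer  
withdrawal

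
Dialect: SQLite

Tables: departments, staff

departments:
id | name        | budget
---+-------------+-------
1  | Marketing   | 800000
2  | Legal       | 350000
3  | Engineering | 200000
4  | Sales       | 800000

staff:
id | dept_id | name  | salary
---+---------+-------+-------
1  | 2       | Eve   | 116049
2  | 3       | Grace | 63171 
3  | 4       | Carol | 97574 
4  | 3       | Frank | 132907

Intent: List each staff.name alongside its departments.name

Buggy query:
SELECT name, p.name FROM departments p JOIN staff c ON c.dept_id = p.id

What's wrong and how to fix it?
Bug: Both tables have a 'name' column; the unqualified reference is ambiguous

Fix: Qualify the column with its table alias (c.name)

Corrected query:
SELECT c.name, p.name FROM departments p JOIN staff c ON c.dept_id = p.id

Result:
name  | name       
------+------------
Eve   | Legal      
Grace | Engineering
Carol | Sales      
Frank | Engineering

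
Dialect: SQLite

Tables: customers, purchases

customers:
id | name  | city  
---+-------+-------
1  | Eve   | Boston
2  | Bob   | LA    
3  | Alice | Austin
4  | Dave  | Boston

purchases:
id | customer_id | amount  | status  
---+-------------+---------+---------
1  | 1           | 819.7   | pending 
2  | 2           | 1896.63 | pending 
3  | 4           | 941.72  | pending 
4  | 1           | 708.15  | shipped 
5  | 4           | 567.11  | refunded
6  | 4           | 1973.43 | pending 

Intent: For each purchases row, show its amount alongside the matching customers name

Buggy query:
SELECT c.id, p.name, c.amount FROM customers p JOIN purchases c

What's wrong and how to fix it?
Bug: Missing join condition: each purchases row is matched to all customers rows instead of just its own

Fix: Specify the join condition linking the foreign key to the parent id

Corrected query:
SELECT c.id, p.name, c.amount FROM customers p JOIN purchases c ON c.customer_id = p.id

Result:
id | name | amount 
---+------+--------
1  | Eve  | 819.7  
2  | Bob  | 1896.63
3  | Dave | 941.72 
4  | Eve  | 708.15 
5  | Dave | 567.11 
6  | Dave | 1973.43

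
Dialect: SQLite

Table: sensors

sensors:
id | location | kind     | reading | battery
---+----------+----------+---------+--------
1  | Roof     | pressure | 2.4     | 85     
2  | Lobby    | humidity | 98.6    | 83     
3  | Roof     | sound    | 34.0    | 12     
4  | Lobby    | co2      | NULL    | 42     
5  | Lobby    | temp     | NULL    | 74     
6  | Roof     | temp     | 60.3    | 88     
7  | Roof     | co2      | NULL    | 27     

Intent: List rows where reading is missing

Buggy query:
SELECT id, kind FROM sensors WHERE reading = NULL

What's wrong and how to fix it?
Bug: Comparing to NULL with '=' never matches; NULL = NULL is unknown, not true

Fix: Use IS NULL to test for NULL

Corrected query:
SELECT id, kind FROM sensors WHERE reading IS NULL

Result:
id | kind
---+-----
4  | co2 
5  | temp
7  | co2 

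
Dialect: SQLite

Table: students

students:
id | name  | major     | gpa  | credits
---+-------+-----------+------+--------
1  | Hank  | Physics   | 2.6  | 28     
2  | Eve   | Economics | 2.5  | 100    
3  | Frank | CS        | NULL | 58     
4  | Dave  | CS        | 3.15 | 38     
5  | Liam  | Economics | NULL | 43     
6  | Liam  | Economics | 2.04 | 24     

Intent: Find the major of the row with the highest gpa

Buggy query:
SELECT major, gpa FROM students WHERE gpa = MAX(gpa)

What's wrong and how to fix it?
Bug: MAX(gpa) is an aggregate and cannot be used directly in WHERE

Fix: Wrap MAX in a scalar subquery so WHERE compares against a single value

Corrected query:
SELECT major, gpa FROM students WHERE gpa = (SELECT MAX(gpa) FROM students)

Result:
major | gpa 
------+-----
CS    | 3.15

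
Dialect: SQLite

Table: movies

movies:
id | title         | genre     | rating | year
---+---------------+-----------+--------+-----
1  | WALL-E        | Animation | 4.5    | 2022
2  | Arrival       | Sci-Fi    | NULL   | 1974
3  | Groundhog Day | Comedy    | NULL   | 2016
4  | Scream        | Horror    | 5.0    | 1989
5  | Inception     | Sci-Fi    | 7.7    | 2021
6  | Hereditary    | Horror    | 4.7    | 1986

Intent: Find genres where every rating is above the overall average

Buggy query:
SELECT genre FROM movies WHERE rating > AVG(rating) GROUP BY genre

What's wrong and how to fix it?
Bug: AVG() is an aggregate; it can't sit directly in WHERE

Fix: Use a subquery for AVG and a HAVING MIN(...) filter so the condition holds for every row in the group

Corrected query:
SELECT genre FROM movies GROUP BY genre HAVING MIN(rating) > (SELECT AVG(rating) FROM movies)

Result:
genre 
------
Sci-Fi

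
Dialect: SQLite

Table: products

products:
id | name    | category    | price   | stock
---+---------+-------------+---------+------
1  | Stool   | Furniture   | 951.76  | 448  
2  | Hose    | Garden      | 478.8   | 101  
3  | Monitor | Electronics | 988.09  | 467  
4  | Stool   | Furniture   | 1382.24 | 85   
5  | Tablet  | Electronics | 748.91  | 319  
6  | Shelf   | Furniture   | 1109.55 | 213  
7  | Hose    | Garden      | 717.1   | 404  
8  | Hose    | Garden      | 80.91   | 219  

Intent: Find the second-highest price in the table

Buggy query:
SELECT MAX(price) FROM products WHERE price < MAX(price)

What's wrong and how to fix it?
Bug: The inner MAX is an aggregate inside WHERE, which is not allowed

Fix: Compute the overall MAX in a subquery, then take MAX of rows below it

Corrected query:
SELECT MAX(price) FROM products WHERE price < (SELECT MAX(price) FROM products)

Result:
MAX(price)
----------
1109.55   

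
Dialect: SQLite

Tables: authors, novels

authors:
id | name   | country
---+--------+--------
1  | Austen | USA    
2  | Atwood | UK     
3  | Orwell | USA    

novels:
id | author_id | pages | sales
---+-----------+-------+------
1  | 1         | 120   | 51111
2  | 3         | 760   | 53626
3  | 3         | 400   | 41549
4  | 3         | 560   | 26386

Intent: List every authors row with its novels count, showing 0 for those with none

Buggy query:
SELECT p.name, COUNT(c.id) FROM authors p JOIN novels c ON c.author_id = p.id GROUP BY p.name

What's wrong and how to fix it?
Bug: INNER JOIN drops authors rows that have no matching novels rows

Fix: Use LEFT JOIN so parents without children still appear (COUNT(c.id) gives 0)

Corrected query:
SELECT p.name, COUNT(c.id) FROM authors p LEFT JOIN novels c ON c.author_id = p.id GROUP BY p.name

Result:
name   | COUNT(c.id)
-------+------------
Atwood | 0          
Austen | 1          
Orwell | 3          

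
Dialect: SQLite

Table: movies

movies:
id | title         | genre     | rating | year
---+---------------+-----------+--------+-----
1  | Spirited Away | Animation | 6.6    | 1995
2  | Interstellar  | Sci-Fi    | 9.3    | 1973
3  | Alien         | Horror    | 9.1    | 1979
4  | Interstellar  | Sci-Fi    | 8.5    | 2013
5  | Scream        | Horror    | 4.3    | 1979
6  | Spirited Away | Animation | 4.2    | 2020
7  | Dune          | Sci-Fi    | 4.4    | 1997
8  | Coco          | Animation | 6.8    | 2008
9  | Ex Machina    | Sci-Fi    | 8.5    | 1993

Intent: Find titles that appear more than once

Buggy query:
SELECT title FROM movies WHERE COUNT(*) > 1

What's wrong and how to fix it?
Bug: COUNT(*) is an aggregate and cannot be used in WHERE

Fix: Group first, then use HAVING for the count condition

Corrected query:
SELECT title FROM movies GROUP BY title HAVING COUNT(*) > 1

Result:
title        
-------------
Interstellar 
Spirited Away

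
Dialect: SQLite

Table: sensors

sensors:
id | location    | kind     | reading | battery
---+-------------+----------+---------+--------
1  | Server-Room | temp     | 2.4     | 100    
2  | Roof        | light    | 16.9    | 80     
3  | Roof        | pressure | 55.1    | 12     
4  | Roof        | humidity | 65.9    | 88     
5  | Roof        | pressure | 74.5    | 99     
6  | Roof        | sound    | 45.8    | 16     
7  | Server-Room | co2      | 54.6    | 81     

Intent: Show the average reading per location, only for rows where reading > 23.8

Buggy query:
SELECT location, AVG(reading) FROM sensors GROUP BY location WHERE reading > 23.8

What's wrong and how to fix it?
Bug: Row-level WHERE must come before GROUP BY in the clause order

Fix: Place WHERE between FROM and GROUP BY

Corrected query:
SELECT location, AVG(reading) FROM sensors WHERE reading > 23.8 GROUP BY location

Result:
location    | AVG(reading)
------------+-------------
Roof        | 60.325      
Server-Room | 54.6        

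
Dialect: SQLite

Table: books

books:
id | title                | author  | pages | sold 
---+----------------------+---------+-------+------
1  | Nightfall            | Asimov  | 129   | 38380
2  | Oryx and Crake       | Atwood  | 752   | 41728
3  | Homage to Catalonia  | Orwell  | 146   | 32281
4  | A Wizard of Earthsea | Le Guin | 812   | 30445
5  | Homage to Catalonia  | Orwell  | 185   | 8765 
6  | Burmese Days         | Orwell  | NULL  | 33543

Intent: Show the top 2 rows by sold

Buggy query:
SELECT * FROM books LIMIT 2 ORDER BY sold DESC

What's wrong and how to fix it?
Bug: ORDER BY cannot follow LIMIT; LIMIT is the final clause

Fix: Swap the clauses: ORDER BY first, then LIMIT

Corrected query:
SELECT * FROM books ORDER BY sold DESC LIMIT 2

Result:
id | title          | author | pages | sold 
---+----------------+--------+-------+------
2  | Oryx and Crake | Atwood | 752   | 41728
1  | Nightfall      | Asimov | 129   | 38380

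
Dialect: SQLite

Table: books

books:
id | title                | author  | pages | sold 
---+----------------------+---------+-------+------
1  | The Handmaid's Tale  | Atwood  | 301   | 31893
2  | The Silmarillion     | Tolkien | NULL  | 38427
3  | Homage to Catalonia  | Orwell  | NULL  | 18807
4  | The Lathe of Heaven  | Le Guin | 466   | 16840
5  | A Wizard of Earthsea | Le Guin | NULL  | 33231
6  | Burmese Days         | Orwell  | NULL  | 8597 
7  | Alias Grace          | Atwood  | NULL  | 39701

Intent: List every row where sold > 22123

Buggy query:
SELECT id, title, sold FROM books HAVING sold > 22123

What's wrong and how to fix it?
Bug: HAVING filters the output of aggregation, but this query has no GROUP BY and no aggregate functions, so SQLite rejects it (HAVING clause on a non-aggregate query); the condition here is per row

Fix: Replace HAVING with WHERE since the condition applies to individual rows

Corrected query:
SELECT id, title, sold FROM books WHERE sold > 22123

Result:
id | title                | sold 
---+----------------------+------
1  | The Handmaid's Tale  | 31893
2  | The Silmarillion     | 38427
5  | A Wizard of Earthsea | 33231
7  | Alias Grace          | 39701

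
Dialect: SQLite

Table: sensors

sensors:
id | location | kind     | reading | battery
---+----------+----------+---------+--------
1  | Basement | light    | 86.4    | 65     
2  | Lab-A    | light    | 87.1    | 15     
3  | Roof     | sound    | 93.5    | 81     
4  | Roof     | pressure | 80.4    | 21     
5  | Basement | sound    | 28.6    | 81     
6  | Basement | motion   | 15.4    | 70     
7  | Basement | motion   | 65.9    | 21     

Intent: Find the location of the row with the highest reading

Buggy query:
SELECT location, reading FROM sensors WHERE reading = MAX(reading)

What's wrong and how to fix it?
Bug: MAX(reading) is an aggregate and cannot be used directly in WHERE

Fix: Wrap MAX in a scalar subquery so WHERE compares against a single value

Corrected query:
SELECT location, reading FROM sensors WHERE reading = (SELECT MAX(reading) FROM sensors)

Result:
location | reading
---------+--------
Roof     | 93.5   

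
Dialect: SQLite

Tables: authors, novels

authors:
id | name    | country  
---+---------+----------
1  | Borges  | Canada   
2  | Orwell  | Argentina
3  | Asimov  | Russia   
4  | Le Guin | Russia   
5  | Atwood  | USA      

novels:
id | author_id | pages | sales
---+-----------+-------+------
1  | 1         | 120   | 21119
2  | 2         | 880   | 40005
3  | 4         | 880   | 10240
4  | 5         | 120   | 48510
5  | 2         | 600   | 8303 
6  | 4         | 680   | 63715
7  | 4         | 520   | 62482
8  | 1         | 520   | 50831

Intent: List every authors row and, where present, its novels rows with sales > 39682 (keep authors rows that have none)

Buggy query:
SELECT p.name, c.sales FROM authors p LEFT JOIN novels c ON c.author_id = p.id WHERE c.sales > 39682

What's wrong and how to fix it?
Bug: A WHERE condition on the right-hand table after LEFT JOIN drops unmatched parents

Fix: Move the right-table condition into the ON clause so unmatched parents are kept

Corrected query:
SELECT p.name, c.sales FROM authors p LEFT JOIN novels c ON c.author_id = p.id AND c.sales > 39682

Result:
name    | sales
--------+------
Borges  | 50831
Orwell  | 40005
Asimov  | NULL 
Le Guin | 62482
Le Guin | 63715
Atwood  | 48510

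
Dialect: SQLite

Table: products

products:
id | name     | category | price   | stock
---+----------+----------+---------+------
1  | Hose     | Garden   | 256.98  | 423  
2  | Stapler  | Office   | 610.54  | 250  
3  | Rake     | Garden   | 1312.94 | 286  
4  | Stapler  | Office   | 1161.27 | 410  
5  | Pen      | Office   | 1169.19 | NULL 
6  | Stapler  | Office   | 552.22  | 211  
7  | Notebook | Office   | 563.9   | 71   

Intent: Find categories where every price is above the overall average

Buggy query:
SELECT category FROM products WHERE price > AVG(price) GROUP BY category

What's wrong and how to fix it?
Bug: WHERE evaluates per row before aggregation, so AVG() is unavailable

Fix: Use a subquery for AVG and a HAVING MIN(...) filter so the condition holds for every row in the group

Corrected query:
SELECT category FROM products GROUP BY category HAVING MIN(price) > (SELECT AVG(price) FROM products)

Result:
(no rows)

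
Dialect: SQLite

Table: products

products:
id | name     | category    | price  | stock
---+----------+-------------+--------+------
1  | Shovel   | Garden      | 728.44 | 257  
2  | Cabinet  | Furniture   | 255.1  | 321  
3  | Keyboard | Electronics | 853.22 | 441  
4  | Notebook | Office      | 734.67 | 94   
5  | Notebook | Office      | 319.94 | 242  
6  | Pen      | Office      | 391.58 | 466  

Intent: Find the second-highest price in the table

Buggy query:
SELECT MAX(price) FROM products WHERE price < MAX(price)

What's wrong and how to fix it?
Bug: The inner MAX is an aggregate inside WHERE, which is not allowed

Fix: Compute the overall MAX in a subquery, then take MAX of rows below it

Corrected query:
SELECT MAX(price) FROM products WHERE price < (SELECT MAX(price) FROM products)

Result:
MAX(price)
----------
734.67    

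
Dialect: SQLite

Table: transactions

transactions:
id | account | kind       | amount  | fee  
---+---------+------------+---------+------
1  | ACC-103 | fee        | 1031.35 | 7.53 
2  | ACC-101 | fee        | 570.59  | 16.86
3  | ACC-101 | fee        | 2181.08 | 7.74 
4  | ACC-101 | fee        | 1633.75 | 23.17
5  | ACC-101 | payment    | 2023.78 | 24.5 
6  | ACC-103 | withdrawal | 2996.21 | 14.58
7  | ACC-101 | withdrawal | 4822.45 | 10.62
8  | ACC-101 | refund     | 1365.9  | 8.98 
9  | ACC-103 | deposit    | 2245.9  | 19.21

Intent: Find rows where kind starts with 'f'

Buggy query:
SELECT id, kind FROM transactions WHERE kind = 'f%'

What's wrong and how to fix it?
Bug: Wildcards only work with LIKE; '=' treats '%' as a literal character

Fix: Replace '=' with LIKE so 'f%' is treated as a pattern

Corrected query:
SELECT id, kind FROM transactions WHERE kind LIKE 'f%'

Result:
id | kind
---+-----
1  | fee 
2  | fee 
3  | fee 
4  | fee 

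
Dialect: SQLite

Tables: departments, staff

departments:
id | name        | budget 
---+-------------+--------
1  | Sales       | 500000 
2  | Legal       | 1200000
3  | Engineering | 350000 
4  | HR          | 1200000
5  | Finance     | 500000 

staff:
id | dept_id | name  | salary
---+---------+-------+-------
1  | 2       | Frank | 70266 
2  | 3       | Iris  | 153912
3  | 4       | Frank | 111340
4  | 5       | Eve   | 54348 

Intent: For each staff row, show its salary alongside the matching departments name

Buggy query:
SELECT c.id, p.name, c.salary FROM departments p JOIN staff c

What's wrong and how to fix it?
Bug: Missing join condition: each staff row is matched to all departments rows instead of just its own

Fix: Add ON c.dept_id = p.id to the JOIN

Corrected query:
SELECT c.id, p.name, c.salary FROM departments p JOIN staff c ON c.dept_id = p.id

Result:
id | name        | salary
---+-------------+-------
1  | Legal       | 70266 
2  | Engineering | 153912
3  | HR          | 111340
4  | Finance     | 54348 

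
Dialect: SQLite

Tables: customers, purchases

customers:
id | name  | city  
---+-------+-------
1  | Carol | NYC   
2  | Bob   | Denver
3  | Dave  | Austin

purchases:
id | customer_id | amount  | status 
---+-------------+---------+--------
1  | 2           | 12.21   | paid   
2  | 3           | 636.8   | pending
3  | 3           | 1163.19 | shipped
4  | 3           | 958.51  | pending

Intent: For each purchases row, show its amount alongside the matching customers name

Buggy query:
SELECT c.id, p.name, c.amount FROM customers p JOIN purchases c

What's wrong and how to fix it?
Bug: Missing join condition: each purchases row is matched to all customers rows instead of just its own

Fix: Add ON c.customer_id = p.id to the JOIN

Corrected query:
SELECT c.id, p.name, c.amount FROM customers p JOIN purchases c ON c.customer_id = p.id

Result:
id | name | amount 
---+------+--------
1  | Bob  | 12.21  
2  | Dave | 636.8  
3  | Dave | 1163.19
4  | Dave | 958.51 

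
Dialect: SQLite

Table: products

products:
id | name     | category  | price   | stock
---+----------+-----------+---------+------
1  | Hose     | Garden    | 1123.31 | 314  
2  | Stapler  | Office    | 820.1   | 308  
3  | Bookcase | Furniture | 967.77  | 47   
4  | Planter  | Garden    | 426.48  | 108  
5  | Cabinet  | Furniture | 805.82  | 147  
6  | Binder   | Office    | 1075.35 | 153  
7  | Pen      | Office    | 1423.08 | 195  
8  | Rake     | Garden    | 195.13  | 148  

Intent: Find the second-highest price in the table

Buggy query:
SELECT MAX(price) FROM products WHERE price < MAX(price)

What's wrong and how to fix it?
Bug: The inner MAX is an aggregate inside WHERE, which is not allowed

Fix: Compute the overall MAX in a subquery, then take MAX of rows below it

Corrected query:
SELECT MAX(price) FROM products WHERE price < (SELECT MAX(price) FROM products)

Result:
MAX(price)
----------
1123.31   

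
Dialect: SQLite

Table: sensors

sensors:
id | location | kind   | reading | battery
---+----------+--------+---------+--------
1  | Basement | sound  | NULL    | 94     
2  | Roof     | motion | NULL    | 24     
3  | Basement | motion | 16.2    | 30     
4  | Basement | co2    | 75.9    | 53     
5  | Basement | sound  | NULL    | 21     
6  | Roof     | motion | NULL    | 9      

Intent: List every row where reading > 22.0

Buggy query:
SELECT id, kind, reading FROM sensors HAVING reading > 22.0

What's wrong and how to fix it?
Bug: HAVING filters the output of aggregation, but this query has no GROUP BY and no aggregate functions, so SQLite rejects it (HAVING clause on a non-aggregate query); the condition here is per row

Fix: Use WHERE for row-level filtering

Corrected query:
SELECT id, kind, reading FROM sensors WHERE reading > 22.0

Result:
id | kind | reading
---+------+--------
4  | co2  | 75.9   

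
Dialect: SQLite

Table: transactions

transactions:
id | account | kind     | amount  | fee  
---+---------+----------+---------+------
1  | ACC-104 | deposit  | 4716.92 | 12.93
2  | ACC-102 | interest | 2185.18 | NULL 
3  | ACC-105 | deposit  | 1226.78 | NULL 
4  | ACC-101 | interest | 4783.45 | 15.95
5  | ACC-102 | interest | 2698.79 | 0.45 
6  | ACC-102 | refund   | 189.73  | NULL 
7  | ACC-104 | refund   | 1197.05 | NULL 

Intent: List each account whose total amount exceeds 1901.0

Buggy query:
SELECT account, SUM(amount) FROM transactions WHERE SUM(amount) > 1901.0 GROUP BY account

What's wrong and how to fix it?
Bug: SUM(amount) is an aggregate, but WHERE filters rows before aggregation

Fix: Use HAVING (which filters groups after aggregation) instead of WHERE

Corrected query:
SELECT account, SUM(amount) FROM transactions GROUP BY account HAVING SUM(amount) > 1901.0

Result:
account | SUM(amount)
--------+------------
ACC-101 | 4783.45    
ACC-102 | 5073.7     
ACC-104 | 5913.97    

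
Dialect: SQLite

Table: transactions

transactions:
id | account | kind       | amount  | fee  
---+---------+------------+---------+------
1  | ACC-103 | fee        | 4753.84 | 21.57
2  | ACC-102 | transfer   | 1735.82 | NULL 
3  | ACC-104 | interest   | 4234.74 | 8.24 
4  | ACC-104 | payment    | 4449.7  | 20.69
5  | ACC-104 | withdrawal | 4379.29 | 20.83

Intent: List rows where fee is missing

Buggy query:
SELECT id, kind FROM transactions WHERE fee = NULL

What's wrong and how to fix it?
Bug: Comparing to NULL with '=' never matches; NULL = NULL is unknown, not true

Fix: Replace '= NULL' with 'IS NULL'

Corrected query:
SELECT id, kind FROM transactions WHERE fee IS NULL

Result:
id | kind    
---+---------
2  | transfer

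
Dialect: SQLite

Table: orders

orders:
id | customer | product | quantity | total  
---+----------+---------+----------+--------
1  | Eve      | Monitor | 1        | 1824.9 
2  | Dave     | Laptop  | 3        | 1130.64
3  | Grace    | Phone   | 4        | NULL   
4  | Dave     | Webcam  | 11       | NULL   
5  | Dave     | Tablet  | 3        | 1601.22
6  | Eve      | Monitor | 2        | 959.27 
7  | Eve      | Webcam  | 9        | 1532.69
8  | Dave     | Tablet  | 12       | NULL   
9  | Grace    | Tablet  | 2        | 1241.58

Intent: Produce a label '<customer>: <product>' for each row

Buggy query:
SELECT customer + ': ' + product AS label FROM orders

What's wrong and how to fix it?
Bug: '+' is numeric addition; on text columns SQLite converts them to 0 instead of concatenating

Fix: Use the || operator for string concatenation

Corrected query:
SELECT customer || ': ' || product AS label FROM orders

Result:
label        
-------------
Eve: Monitor 
Dave: Laptop 
Grace: Phone 
Dave: Webcam 
Dave: Tablet 
Eve: Monitor 
Eve: Webcam  
Dave: Tablet 
Grace: Tablet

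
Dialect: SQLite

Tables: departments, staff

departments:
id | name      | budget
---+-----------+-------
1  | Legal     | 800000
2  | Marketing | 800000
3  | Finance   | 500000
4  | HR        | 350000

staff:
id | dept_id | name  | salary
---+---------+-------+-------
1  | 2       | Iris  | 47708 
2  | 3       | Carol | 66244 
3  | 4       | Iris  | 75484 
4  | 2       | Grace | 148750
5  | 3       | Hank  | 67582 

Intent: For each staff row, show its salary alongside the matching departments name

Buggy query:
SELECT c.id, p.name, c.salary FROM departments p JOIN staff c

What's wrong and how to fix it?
Bug: Missing join condition: each staff row is matched to all departments rows instead of just its own

Fix: Add ON c.dept_id = p.id to the JOIN

Corrected query:
SELECT c.id, p.name, c.salary FROM departments p JOIN staff c ON c.dept_id = p.id

Result:
id | name      | salary
---+-----------+-------
1  | Marketing | 47708 
2  | Finance   | 66244 
3  | HR        | 75484 
4  | Marketing | 148750
5  | Finance   | 67582 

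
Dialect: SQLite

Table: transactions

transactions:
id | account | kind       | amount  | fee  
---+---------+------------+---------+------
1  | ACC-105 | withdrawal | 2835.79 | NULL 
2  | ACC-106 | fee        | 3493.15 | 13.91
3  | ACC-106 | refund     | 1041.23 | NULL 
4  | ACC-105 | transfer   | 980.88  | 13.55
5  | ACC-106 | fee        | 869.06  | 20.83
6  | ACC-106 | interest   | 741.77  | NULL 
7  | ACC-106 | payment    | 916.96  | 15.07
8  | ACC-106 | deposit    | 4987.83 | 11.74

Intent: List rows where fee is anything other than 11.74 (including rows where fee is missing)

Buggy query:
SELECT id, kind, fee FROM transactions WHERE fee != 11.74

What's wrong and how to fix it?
Bug: Inequality against NULL is unknown, not true; rows with NULL are dropped

Fix: Add an explicit OR fee IS NULL to include the missing-value rows

Corrected query:
SELECT id, kind, fee FROM transactions WHERE fee != 11.74 OR fee IS NULL

Result:
id | kind       | fee  
---+------------+------
1  | withdrawal | NULL 
2  | fee        | 13.91
3  | refund     | NULL 
4  | transfer   | 13.55
5  | fee        | 20.83
6  | interest   | NULL 
7  | payment    | 15.07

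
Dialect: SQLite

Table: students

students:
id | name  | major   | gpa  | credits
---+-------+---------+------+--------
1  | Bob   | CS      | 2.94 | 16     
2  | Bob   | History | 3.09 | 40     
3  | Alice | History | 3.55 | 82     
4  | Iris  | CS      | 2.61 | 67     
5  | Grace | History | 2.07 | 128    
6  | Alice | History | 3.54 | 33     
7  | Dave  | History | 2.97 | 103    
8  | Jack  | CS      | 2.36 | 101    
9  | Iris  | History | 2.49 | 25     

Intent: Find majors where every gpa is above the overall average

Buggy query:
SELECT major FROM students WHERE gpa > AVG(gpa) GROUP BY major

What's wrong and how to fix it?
Bug: WHERE evaluates per row before aggregation, so AVG() is unavailable

Fix: Use a subquery for AVG and a HAVING MIN(...) filter so the condition holds for every row in the group

Corrected query:
SELECT major FROM students GROUP BY major HAVING MIN(gpa) > (SELECT AVG(gpa) FROM students)

Result:
(no rows)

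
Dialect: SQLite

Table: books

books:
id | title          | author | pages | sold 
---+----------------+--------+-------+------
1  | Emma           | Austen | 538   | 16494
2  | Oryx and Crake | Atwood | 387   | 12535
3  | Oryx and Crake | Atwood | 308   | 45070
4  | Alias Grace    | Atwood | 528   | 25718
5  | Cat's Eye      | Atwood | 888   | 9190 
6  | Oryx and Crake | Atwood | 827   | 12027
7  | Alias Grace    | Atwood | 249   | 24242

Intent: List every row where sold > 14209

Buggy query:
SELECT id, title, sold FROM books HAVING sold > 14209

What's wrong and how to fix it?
Bug: HAVING filters the output of aggregation, but this query has no GROUP BY and no aggregate functions, so SQLite rejects it (HAVING clause on a non-aggregate query); the condition here is per row

Fix: Replace HAVING with WHERE since the condition applies to individual rows

Corrected query:
SELECT id, title, sold FROM books WHERE sold > 14209

Result:
id | title          | sold 
---+----------------+------
1  | Emma           | 16494
3  | Oryx and Crake | 45070
4  | Alias Grace    | 25718
7  | Alias Grace    | 24242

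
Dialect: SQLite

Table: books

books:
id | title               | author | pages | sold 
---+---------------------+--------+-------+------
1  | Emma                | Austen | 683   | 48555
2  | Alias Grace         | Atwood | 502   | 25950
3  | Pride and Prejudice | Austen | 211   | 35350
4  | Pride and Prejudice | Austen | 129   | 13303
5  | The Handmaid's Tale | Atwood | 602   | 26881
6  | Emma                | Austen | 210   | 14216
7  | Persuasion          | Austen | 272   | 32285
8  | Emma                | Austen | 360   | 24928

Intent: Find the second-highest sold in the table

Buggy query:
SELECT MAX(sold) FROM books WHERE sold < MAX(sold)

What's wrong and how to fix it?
Bug: MAX(sold) on the right of the comparison is an aggregate-in-WHERE error

Fix: Compute the overall MAX in a subquery, then take MAX of rows below it

Corrected query:
SELECT MAX(sold) FROM books WHERE sold < (SELECT MAX(sold) FROM books)

Result:
MAX(sold)
---------
35350    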